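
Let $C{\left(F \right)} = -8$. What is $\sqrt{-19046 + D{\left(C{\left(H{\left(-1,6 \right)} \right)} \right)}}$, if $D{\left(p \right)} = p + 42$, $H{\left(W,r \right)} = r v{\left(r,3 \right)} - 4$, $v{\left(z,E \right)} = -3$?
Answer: $14 i \sqrt{97} \approx 137.88 i$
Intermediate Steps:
$H{\left(W,r \right)} = -4 - 3 r$ ($H{\left(W,r \right)} = r \left(-3\right) - 4 = - 3 r - 4 = -4 - 3 r$)
$D{\left(p \right)} = 42 + p$
$\sqrt{-19046 + D{\left(C{\left(H{\left(-1,6 \right)} \right)} \right)}} = \sqrt{-19046 + \left(42 - 8\right)} = \sqrt{-19046 + 34} = \sqrt{-19012} = 14 i \sqrt{97}$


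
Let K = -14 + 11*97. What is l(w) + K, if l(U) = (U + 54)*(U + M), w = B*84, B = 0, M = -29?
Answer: -513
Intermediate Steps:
w = 0 (w = 0*84 = 0)
l(U) = (-29 + U)*(54 + U) (l(U) = (U + 54)*(U - 29) = (54 + U)*(-29 + U) = (-29 + U)*(54 + U))
K = 1053 (K = -14 + 1067 = 1053)
l(w) + K = (-1566 + 0**2 + 25*0) + 1053 = (-1566 + 0 + 0) + 1053 = -1566 + 1053 = -513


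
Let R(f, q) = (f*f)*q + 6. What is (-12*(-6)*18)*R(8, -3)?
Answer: -241056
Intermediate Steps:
R(f, q) = 6 + q*f**2 (R(f, q) = f**2*q + 6 = q*f**2 + 6 = 6 + q*f**2)
(-12*(-6)*18)*R(8, -3) = (-12*(-6)*18)*(6 - 3*8**2) = (72*18)*(6 - 3*64) = 1296*(6 - 192) = 1296*(-186) = -241056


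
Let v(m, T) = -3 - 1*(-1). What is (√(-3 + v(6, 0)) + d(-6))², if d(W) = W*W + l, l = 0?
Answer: (36 + I*√5)² ≈ 1291.0 + 161.0*I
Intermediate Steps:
v(m, T) = -2 (v(m, T) = -3 + 1 = -2)
d(W) = W² (d(W) = W*W + 0 = W² + 0 = W²)
(√(-3 + v(6, 0)) + d(-6))² = (√(-3 - 2) + (-6)²)² = (√(-5) + 36)² = (I*√5 + 36)² = (36 + I*√5)²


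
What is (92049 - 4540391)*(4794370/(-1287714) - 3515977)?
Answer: 10070106800278114108/643857 ≈ 1.5640e+13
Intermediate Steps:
(92049 - 4540391)*(4794370/(-1287714) - 3515977) = -4448342*(4794370*(-1/1287714) - 3515977) = -4448342*(-2397185/643857 - 3515977) = -4448342*(-2263788800474/643857) = 10070106800278114108/643857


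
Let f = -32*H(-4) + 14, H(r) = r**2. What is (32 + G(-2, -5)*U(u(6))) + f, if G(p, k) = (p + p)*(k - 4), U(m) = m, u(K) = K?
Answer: -250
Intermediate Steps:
G(p, k) = 2*p*(-4 + k) (G(p, k) = (2*p)*(-4 + k) = 2*p*(-4 + k))
f = -498 (f = -32*(-4)**2 + 14 = -32*16 + 14 = -512 + 14 = -498)
(32 + G(-2, -5)*U(u(6))) + f = (32 + (2*(-2)*(-4 - 5))*6) - 498 = (32 + (2*(-2)*(-9))*6) - 498 = (32 + 36*6) - 498 = (32 + 216) - 498 = 248 - 498 = -250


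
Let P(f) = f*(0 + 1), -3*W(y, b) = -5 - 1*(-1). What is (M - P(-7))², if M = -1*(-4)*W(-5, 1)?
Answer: 1369/9 ≈ 152.11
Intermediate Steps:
W(y, b) = 4/3 (W(y, b) = -(-5 - 1*(-1))/3 = -(-5 + 1)/3 = -⅓*(-4) = 4/3)
P(f) = f (P(f) = f*1 = f)
M = 16/3 (M = -1*(-4)*4/3 = -(-4)*4/3 = -1*(-16/3) = 16/3 ≈ 5.3333)
(M - P(-7))² = (16/3 - 1*(-7))² = (16/3 + 7)² = (37/3)² = 1369/9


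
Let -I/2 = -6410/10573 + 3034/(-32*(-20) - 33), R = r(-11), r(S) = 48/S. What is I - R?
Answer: -312072536/70595921 ≈ -4.4205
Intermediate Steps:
R = -48/11 (R = 48/(-11) = 48*(-1/11) = -48/11 ≈ -4.3636)
I = -56375224/6417811 (I = -2*(-6410/10573 + 3034/(-32*(-20) - 33)) = -2*(-6410*1/10573 + 3034/(640 - 33)) = -2*(-6410/10573 + 3034/607) = -2*28187612/6417811 = -56375224/6417811 ≈ -8.7842)
I - R = -56375224/6417811 - 1*(-48/11) = -56375224/6417811 + 48/11 = -312072536/70595921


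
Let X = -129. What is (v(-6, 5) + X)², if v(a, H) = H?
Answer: 15376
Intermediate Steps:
(v(-6, 5) + X)² = (5 - 129)² = (-124)² = 15376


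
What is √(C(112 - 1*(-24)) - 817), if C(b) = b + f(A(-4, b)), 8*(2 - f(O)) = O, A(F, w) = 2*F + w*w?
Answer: I*√2990 ≈ 54.681*I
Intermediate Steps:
A(F, w) = w² + 2*F (A(F, w) = 2*F + w² = w² + 2*F)
f(O) = 2 - O/8
C(b) = 3 + b - b²/8 (C(b) = b + (2 - (b² + 2*(-4))/8) = b + (2 - (b² - 8)/8) = b + (2 - (-8 + b²)/8) = b + (2 + (1 - b²/8)) = b + (3 - b²/8) = 3 + b - b²/8)
√(C(112 - 1*(-24)) - 817) = √((3 + (112 - 1*(-24)) - (112 - 1*(-24))²/8) - 817) = √((3 + (112 + 24) - (112 + 24)²/8) - 817) = √((3 + 136 - ⅛*136²) - 817) = √((3 + 136 - ⅛*18496) - 817) = √((3 + 136 - 2312) - 817) = √(-2173 - 817) = √(-2990) = I*√2990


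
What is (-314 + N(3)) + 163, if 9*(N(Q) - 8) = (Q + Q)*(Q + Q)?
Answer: -139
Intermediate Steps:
N(Q) = 8 + 4*Q**2/9 (N(Q) = 8 + ((Q + Q)*(Q + Q))/9 = 8 + ((2*Q)*(2*Q))/9 = 8 + (4*Q**2)/9 = 8 + 4*Q**2/9)
(-314 + N(3)) + 163 = (-314 + (8 + (4/9)*3**2)) + 163 = (-314 + (8 + (4/9)*9)) + 163 = (-314 + (8 + 4)) + 163 = (-314 + 12) + 163 = -302 + 163 = -139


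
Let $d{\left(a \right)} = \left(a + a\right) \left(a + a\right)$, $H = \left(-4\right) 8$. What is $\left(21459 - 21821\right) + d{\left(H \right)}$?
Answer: $3734$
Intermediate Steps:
$H = -32$
$d{\left(a \right)} = 4 a^{2}$ ($d{\left(a \right)} = 2 a 2 a = 4 a^{2}$)
$\left(21459 - 21821\right) + d{\left(H \right)} = \left(21459 - 21821\right) + 4 \left(-32\right)^{2} = -362 + 4 \cdot 1024 = -362 + 4096 = 3734$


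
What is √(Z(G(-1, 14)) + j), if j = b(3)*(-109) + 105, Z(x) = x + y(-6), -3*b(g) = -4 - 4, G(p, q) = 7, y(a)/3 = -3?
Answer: I*√1689/3 ≈ 13.699*I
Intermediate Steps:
y(a) = -9 (y(a) = 3*(-3) = -9)
b(g) = 8/3 (b(g) = -(-4 - 4)/3 = -⅓*(-8) = 8/3)
Z(x) = -9 + x (Z(x) = x - 9 = -9 + x)
j = -557/3 (j = (8/3)*(-109) + 105 = -872/3 + 105 = -557/3 ≈ -185.67)
√(Z(G(-1, 14)) + j) = √((-9 + 7) - 557/3) = √(-2 - 557/3) = √(-563/3) = I*√1689/3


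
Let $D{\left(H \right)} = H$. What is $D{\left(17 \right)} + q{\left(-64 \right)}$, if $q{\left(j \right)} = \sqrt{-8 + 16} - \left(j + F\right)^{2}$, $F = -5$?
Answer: $-4744 + 2 \sqrt{2} \approx -4741.2$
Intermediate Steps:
$q{\left(j \right)} = - \left(-5 + j\right)^{2} + 2 \sqrt{2}$ ($q{\left(j \right)} = \sqrt{-8 + 16} - \left(j - 5\right)^{2} = \sqrt{8} - \left(-5 + j\right)^{2} = 2 \sqrt{2} - \left(-5 + j\right)^{2} = - \left(-5 + j\right)^{2} + 2 \sqrt{2}$)
$D{\left(17 \right)} + q{\left(-64 \right)} = 17 + \left(- \left(-5 - 64\right)^{2} + 2 \sqrt{2}\right) = 17 + \left(- \left(-69\right)^{2} + 2 \sqrt{2}\right) = 17 + \left(\left(-1\right) 4761 + 2 \sqrt{2}\right) = 17 - \left(4761 - 2 \sqrt{2}\right) = -4744 + 2 \sqrt{2}$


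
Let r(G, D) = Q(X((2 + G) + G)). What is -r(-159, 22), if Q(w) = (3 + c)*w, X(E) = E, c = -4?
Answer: -316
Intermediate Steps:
Q(w) = -w (Q(w) = (3 - 4)*w = -w)
r(G, D) = -2 - 2*G (r(G, D) = -((2 + G) + G) = -(2 + 2*G) = -2 - 2*G)
-r(-159, 22) = -(-2 - 2*(-159)) = -(-2 + 318) = -1*316 = -316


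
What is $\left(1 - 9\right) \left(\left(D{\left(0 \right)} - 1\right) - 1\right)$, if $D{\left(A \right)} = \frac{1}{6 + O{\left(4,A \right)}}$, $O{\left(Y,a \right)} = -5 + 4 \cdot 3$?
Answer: $\frac{200}{13} \approx 15.385$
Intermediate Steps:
$O{\left(Y,a \right)} = 7$ ($O{\left(Y,a \right)} = -5 + 12 = 7$)
$D{\left(A \right)} = \frac{1}{13}$ ($D{\left(A \right)} = \frac{1}{6 + 7} = \frac{1}{13}$)
$\left(1 - 9\right) \left(\left(D{\left(0 \right)} - 1\right) - 1\right) = \left(1 - 9\right) \left(\left(\frac{1}{13} - 1\right) - 1\right) = - 8 \left(- \frac{12}{13} - 1\right) = \left(-8\right) \left(- \frac{25}{13}\right) = \frac{200}{13}$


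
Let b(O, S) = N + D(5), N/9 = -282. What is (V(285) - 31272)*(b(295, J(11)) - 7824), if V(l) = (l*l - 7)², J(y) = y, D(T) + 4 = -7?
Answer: -68423754449996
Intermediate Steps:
D(T) = -11 (D(T) = -4 - 7 = -11)
N = -2538 (N = 9*(-282) = -2538)
V(l) = (-7 + l²)² (V(l) = (l² - 7)² = (-7 + l²)²)
b(O, S) = -2549 (b(O, S) = -2538 - 11 = -2549)
(V(285) - 31272)*(b(295, J(11)) - 7824) = ((-7 + 285²)² - 31272)*(-2549 - 7824) = ((-7 + 81225)² - 31272)*(-10373) = (81218² - 31272)*(-10373) = (6596363524 - 31272)*(-10373) = 6596332252*(-10373) = -68423754449996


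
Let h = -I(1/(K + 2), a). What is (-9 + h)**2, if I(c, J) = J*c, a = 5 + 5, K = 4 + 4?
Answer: 100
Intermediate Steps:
K = 8
a = 10
h = -1 (h = -10/(8 + 2) = -10/10 = -1*1 = -1)
(-9 + h)**2 = (-9 - 1)**2 = (-10)**2 = 100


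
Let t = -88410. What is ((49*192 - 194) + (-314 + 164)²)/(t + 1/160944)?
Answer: -5104178016/14229059039 ≈ -0.35872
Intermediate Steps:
((49*192 - 194) + (-314 + 164)²)/(t + 1/160944) = ((49*192 - 194) + (-314 + 164)²)/(-88410 + 1/160944) = ((9408 - 194) + (-150)²)/(-88410 + 1/160944) = (9214 + 22500)/(-14229059039/160944) = 31714*(-160944/14229059039) = -5104178016/14229059039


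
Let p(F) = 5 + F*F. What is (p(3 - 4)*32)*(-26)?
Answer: -4992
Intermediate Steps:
p(F) = 5 + F**2
(p(3 - 4)*32)*(-26) = ((5 + (3 - 4)**2)*32)*(-26) = ((5 + (-1)**2)*32)*(-26) = ((5 + 1)*32)*(-26) = (6*32)*(-26) = 192*(-26) = -4992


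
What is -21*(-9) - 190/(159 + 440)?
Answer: 113021/599 ≈ 188.68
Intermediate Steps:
-21*(-9) - 190/(159 + 440) = 189 - 190/599 = 113021/599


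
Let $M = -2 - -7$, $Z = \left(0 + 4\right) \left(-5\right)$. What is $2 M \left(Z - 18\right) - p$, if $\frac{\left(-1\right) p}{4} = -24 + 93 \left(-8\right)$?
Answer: $-3452$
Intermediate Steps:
$Z = -20$ ($Z = 4 \left(-5\right) = -20$)
$M = 5$ ($M = -2 + 7 = 5$)
$p = 3072$ ($p = - 4 \left(-24 + 93 \left(-8\right)\right) = - 4 \left(-24 - 744\right) = \left(-4\right) \left(-768\right) = 3072$)
$2 M \left(Z - 18\right) - p = 2 \cdot 5 \left(-20 - 18\right) - 3072 = 10 \left(-38\right) - 3072 = -380 - 3072 = -3452$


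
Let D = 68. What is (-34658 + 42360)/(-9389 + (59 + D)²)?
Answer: 3851/3370 ≈ 1.1427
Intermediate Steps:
(-34658 + 42360)/(-9389 + (59 + D)²) = (-34658 + 42360)/(-9389 + (59 + 68)²) = 7702/(-9389 + 127²) = 7702/(-9389 + 16129) = 7702/6740 = 7702*(1/6740) = 3851/3370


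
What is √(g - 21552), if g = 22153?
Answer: √601 ≈ 24.515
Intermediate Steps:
√(g - 21552) = √(22153 - 21552) = √601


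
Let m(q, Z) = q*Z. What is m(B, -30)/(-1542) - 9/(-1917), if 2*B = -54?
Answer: -28498/54741 ≈ -0.52060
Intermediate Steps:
B = -27 (B = (1/2)*(-54) = -27)
m(q, Z) = Z*q
m(B, -30)/(-1542) - 9/(-1917) = -30*(-27)/(-1542) - 9/(-1917) = 810*(-1/1542) - 9*(-1/1917) = -135/257 + 1/213 = -28498/54741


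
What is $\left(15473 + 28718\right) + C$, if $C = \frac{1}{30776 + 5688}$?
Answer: $\frac{1611380625}{36464} \approx 44191.0$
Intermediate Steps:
$C = \frac{1}{36464} \approx 2.7424 \cdot 10^{-5}$
$\left(15473 + 28718\right) + C = \left(15473 + 28718\right) + \frac{1}{36464} = 44191 + \frac{1}{36464} = \frac{1611380625}{36464}$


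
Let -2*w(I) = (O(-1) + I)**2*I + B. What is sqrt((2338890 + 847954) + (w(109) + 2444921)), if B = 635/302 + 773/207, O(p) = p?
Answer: sqrt(2169406498870345)/20838 ≈ 2235.2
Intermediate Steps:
B = 364891/62514 (B = 635*(1/302) + 773*(1/207) = 635/302 + 773/207 = 364891/62514 ≈ 5.8369)
w(I) = -364891/125028 - I*(-1 + I)**2/2 (w(I) = -((-1 + I)**2*I + 364891/62514)/2 = -(I*(-1 + I)**2 + 364891/62514)/2 = -(364891/62514 + I*(-1 + I)**2)/2 = -364891/125028 - I*(-1 + I)**2/2)
sqrt((2338890 + 847954) + (w(109) + 2444921)) = sqrt((2338890 + 847954) + ((-364891/125028 - 1/2*109*(-1 + 109)**2) + 2444921)) = sqrt(3186844 + ((-364891/125028 - 1/2*109*108**2) + 2444921)) = sqrt(3186844 + ((-364891/125028 - 1/2*109*11664) + 2444921)) = sqrt(3186844 + ((-364891/125028 - 635688) + 2444921)) = sqrt(3186844 + (-79479164155/125028 + 2444921)) = sqrt(3186844 + 226204418633/125028) = sqrt(624649150265/125028) = sqrt(2169406498870345)/20838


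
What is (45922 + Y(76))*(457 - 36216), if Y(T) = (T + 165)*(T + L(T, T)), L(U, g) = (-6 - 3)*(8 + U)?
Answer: 4218060122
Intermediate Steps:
L(U, g) = -72 - 9*U (L(U, g) = -9*(8 + U) = -72 - 9*U)
Y(T) = (-72 - 8*T)*(165 + T) (Y(T) = (T + 165)*(T + (-72 - 9*T)) = (165 + T)*(-72 - 8*T) = (-72 - 8*T)*(165 + T))
(45922 + Y(76))*(457 - 36216) = (45922 + (-11880 - 1392*76 - 8*76²))*(457 - 36216) = (45922 + (-11880 - 105792 - 8*5776))*(-35759) = (45922 + (-11880 - 105792 - 46208))*(-35759) = (45922 - 163880)*(-35759) = -117958*(-35759) = 4218060122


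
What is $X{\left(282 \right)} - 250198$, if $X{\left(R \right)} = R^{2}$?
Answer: $-170674$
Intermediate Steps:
$X{\left(282 \right)} - 250198 = 282^{2} - 250198 = 79524 - 250198 = -170674$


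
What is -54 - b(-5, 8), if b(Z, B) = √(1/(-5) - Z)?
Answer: -54 - 2*√30/5 ≈ -56.191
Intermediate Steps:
b(Z, B) = √(-⅕ - Z)
-54 - b(-5, 8) = -54 - √(-5 - 25*(-5))/5 = -54 - √(-5 + 125)/5 = -54 - √120/5 = -54 - 2*√30/5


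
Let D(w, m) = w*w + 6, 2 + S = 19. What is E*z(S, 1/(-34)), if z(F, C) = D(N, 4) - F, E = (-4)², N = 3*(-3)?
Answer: 1120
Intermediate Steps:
S = 17 (S = -2 + 19 = 17)
N = -9
D(w, m) = 6 + w² (D(w, m) = w² + 6 = 6 + w²)
E = 16
z(F, C) = 87 - F (z(F, C) = (6 + (-9)²) - F = (6 + 81) - F = 87 - F)
E*z(S, 1/(-34)) = 16*(87 - 1*17) = 16*(87 - 17) = 16*70 = 1120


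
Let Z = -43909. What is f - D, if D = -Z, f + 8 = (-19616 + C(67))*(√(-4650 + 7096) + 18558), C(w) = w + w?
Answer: -361590873 - 19482*√2446 ≈ -3.6255e+8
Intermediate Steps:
C(w) = 2*w
f = -361546964 - 19482*√2446 (f = -8 + (-19616 + 2*67)*(√(-4650 + 7096) + 18558) = -8 + (-19616 + 134)*(√2446 + 18558) = -8 - 19482*(18558 + √2446) = -8 + (-361546956 - 19482*√2446) = -361546964 - 19482*√2446 ≈ -3.6251e+8)
D = 43909 (D = -1*(-43909) = 43909)
f - D = (-361546964 - 19482*√2446) - 1*43909 = (-361546964 - 19482*√2446) - 43909 = -361590873 - 19482*√2446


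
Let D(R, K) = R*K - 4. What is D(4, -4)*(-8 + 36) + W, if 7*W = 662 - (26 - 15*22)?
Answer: -422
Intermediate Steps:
W = 138 (W = (662 - (26 - 15*22))/7 = (662 - (26 - 330))/7 = (662 - 1*(-304))/7 = (662 + 304)/7 = (⅐)*966 = 138)
D(R, K) = -4 + K*R (D(R, K) = K*R - 4 = -4 + K*R)
D(4, -4)*(-8 + 36) + W = (-4 - 4*4)*(-8 + 36) + 138 = (-4 - 16)*28 + 138 = -20*28 + 138 = -560 + 138 = -422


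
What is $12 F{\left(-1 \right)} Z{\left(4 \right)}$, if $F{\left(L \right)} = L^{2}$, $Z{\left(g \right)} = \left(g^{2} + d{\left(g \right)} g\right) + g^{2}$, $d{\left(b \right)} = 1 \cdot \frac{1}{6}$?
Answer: $392$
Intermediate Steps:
$d{\left(b \right)} = \frac{1}{6}$ ($d{\left(b \right)} = 1 \cdot \frac{1}{6} = \frac{1}{6}$)
$Z{\left(g \right)} = 2 g^{2} + \frac{g}{6}$ ($Z{\left(g \right)} = \left(g^{2} + \frac{g}{6}\right) + g^{2} = 2 g^{2} + \frac{g}{6}$)
$12 F{\left(-1 \right)} Z{\left(4 \right)} = 12 \left(-1\right)^{2} \cdot \frac{1}{6} \cdot 4 \left(1 + 12 \cdot 4\right) = 12 \cdot 1 \cdot \frac{1}{6} \cdot 4 \left(1 + 48\right) = 12 \cdot \frac{1}{6} \cdot 4 \cdot 49 = 12 \cdot \frac{98}{3} = 392$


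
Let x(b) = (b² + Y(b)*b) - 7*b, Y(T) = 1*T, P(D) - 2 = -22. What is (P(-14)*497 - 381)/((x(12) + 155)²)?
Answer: -10321/128881 ≈ -0.080082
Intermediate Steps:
P(D) = -20 (P(D) = 2 - 22 = -20)
Y(T) = T
x(b) = -7*b + 2*b² (x(b) = (b² + b*b) - 7*b = (b² + b²) - 7*b = 2*b² - 7*b = -7*b + 2*b²)
(P(-14)*497 - 381)/((x(12) + 155)²) = (-20*497 - 381)/((12*(-7 + 2*12) + 155)²) = (-9940 - 381)/((12*(-7 + 24) + 155)²) = -10321/(12*17 + 155)² = -10321/(204 + 155)² = -10321/(359²) = -10321/128881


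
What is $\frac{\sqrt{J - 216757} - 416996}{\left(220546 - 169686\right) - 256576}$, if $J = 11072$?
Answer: $\frac{104249}{51429} - \frac{i \sqrt{205685}}{205716} \approx 2.027 - 0.0022046 i$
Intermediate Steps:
$\frac{\sqrt{J - 216757} - 416996}{\left(220546 - 169686\right) - 256576} = \frac{\sqrt{11072 - 216757} - 416996}{\left(220546 - 169686\right) - 256576} = \frac{\sqrt{-205685} - 416996}{\left(220546 - 169686\right) - 256576} = \frac{i \sqrt{205685} - 416996}{50860 - 256576} = \frac{-416996 + i \sqrt{205685}}{-205716} = \left(-416996 + i \sqrt{205685}\right) \left(- \frac{1}{205716}\right) = \frac{104249}{51429} - \frac{i \sqrt{205685}}{205716}$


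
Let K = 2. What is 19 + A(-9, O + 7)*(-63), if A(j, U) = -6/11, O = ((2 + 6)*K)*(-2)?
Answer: 587/11 ≈ 53.364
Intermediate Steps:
O = -32 (O = ((2 + 6)*2)*(-2) = (8*2)*(-2) = 16*(-2) = -32)
A(j, U) = -6/11 (A(j, U) = -6*1/11 = -6/11)
19 + A(-9, O + 7)*(-63) = 19 - 6/11*(-63) = 19 + 378/11 = 587/11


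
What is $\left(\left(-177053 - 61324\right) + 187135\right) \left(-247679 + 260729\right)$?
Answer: $-668708100$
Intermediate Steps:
$\left(\left(-177053 - 61324\right) + 187135\right) \left(-247679 + 260729\right) = \left(\left(-177053 - 61324\right) + 187135\right) 13050 = \left(-238377 + 187135\right) 13050 = \left(-51242\right) 13050 = -668708100$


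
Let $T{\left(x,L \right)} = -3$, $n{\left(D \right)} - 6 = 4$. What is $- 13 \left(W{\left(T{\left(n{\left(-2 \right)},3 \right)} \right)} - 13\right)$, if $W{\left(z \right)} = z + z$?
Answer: $247$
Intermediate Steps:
$n{\left(D \right)} = 10$ ($n{\left(D \right)} = 6 + 4 = 10$)
$W{\left(z \right)} = 2 z$
$- 13 \left(W{\left(T{\left(n{\left(-2 \right)},3 \right)} \right)} - 13\right) = - 13 \left(2 \left(-3\right) - 13\right) = - 13 \left(-6 - 13\right) = \left(-13\right) \left(-19\right) = 247$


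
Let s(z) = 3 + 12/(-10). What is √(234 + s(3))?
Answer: 3*√655/5 ≈ 15.356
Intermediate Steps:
s(z) = 9/5 (s(z) = 3 + 12*(-⅒) = 3 - 6/5 = 9/5)
√(234 + s(3)) = √(234 + 9/5) = √(1179/5) = 3*√655/5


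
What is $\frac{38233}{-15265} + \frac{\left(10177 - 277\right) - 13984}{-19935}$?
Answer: $- \frac{139966519}{60861555} \approx -2.2998$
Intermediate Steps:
$\frac{38233}{-15265} + \frac{\left(10177 - 277\right) - 13984}{-19935} = 38233 \left(- \frac{1}{15265}\right) + \left(9900 - 13984\right) \left(- \frac{1}{19935}\right) = - \frac{38233}{15265} - - \frac{4084}{19935} = - \frac{38233}{15265} + \frac{4084}{19935} = - \frac{139966519}{60861555}$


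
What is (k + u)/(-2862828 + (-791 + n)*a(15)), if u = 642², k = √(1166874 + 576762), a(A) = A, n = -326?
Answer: -137388/959861 - 2*√435909/2879583 ≈ -0.14359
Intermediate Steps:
k = 2*√435909 (k = √1743636 = 2*√435909 ≈ 1320.5)
u = 412164
(k + u)/(-2862828 + (-791 + n)*a(15)) = (2*√435909 + 412164)/(-2862828 + (-791 - 326)*15) = (412164 + 2*√435909)/(-2862828 - 1117*15) = (412164 + 2*√435909)/(-2862828 - 16755) = (412164 + 2*√435909)/(-2879583) = (412164 + 2*√435909)*(-1/2879583) = -137388/959861 - 2*√435909/2879583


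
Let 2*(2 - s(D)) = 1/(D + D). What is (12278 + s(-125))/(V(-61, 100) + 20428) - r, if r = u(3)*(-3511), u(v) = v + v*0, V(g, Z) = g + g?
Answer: 106947689001/10153000 ≈ 10534.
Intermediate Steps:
V(g, Z) = 2*g
s(D) = 2 - 1/(4*D) (s(D) = 2 - 1/(2*(D + D)) = 2 - 1/(2*D)/2 = 2 - 1/(4*D))
u(v) = v (u(v) = v + 0 = v)
r = -10533 (r = 3*(-3511) = -10533)
(12278 + s(-125))/(V(-61, 100) + 20428) - r = (12278 + (2 - ¼/(-125)))/(2*(-61) + 20428) - 1*(-10533) = (12278 + (2 - ¼*(-1/125)))/(-122 + 20428) + 10533 = (12278 + (2 + 1/500))/20306 + 10533 = (12278 + 1001/500)*(1/20306) + 10533 = (6140001/500)*(1/20306) + 10533 = 6140001/10153000 + 10533 = 106947689001/10153000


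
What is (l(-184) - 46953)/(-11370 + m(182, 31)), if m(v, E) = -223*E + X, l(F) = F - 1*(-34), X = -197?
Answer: 2243/880 ≈ 2.5489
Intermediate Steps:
l(F) = 34 + F (l(F) = F + 34 = 34 + F)
m(v, E) = -197 - 223*E (m(v, E) = -223*E - 197 = -197 - 223*E)
(l(-184) - 46953)/(-11370 + m(182, 31)) = ((34 - 184) - 46953)/(-11370 + (-197 - 223*31)) = (-150 - 46953)/(-11370 + (-197 - 6913)) = -47103/(-11370 - 7110) = -47103/(-18480) = -47103*(-1/18480) = 2243/880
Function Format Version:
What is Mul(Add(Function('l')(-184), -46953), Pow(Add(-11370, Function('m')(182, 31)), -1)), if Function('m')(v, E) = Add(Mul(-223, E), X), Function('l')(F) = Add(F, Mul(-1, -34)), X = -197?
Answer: Rational(2243, 880) ≈ 2.5489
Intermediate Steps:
Function('l')(F) = Add(34, F) (Function('l')(F) = Add(F, 34) = Add(34, F))
Function('m')(v, E) = Add(-197, Mul(-223, E)) (Function('m')(v, E) = Add(Mul(-223, E), -197) = Add(-197, Mul(-223, E)))
Mul(Add(Function('l')(-184), -46953), Pow(Add(-11370, Function('m')(182, 31)), -1)) = Mul(Add(Add(34, -184), -46953), Pow(Add(-11370, Add(-197, Mul(-223, 31))), -1)) = Mul(Add(-150, -46953), Pow(Add(-11370, Add(-197, -6913)), -1)) = Mul(-47103, Pow(Add(-11370, -7110), -1)) = Mul(-47103, Pow(-18480, -1)) = Mul(-47103, Rational(-1, 18480)) = Rational(2243, 880)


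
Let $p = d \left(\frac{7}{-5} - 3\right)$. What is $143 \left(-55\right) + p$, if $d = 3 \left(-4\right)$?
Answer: $- \frac{39061}{5} \approx -7812.2$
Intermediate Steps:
$d = -12$
$p = \frac{264}{5}$ ($p = - 12 \left(\frac{7}{-5} - 3\right) = - 12 \left(7 \left(- \frac{1}{5}\right) - 3\right) = - 12 \left(- \frac{7}{5} - 3\right) = \left(-12\right) \left(- \frac{22}{5}\right) = \frac{264}{5} \approx 52.8$)
$143 \left(-55\right) + p = 143 \left(-55\right) + \frac{264}{5} = -7865 + \frac{264}{5} = - \frac{39061}{5}$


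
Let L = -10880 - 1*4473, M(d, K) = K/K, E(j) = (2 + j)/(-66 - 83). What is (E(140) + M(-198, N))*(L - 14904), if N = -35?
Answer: -211799/149 ≈ -1421.5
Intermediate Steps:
E(j) = -2/149 - j/149 (E(j) = (2 + j)/(-149) = (2 + j)*(-1/149) = -2/149 - j/149)
M(d, K) = 1
L = -15353 (L = -10880 - 4473 = -15353)
(E(140) + M(-198, N))*(L - 14904) = ((-2/149 - 1/149*140) + 1)*(-15353 - 14904) = ((-2/149 - 140/149) + 1)*(-30257) = (-142/149 + 1)*(-30257) = (7/149)*(-30257) = -211799/149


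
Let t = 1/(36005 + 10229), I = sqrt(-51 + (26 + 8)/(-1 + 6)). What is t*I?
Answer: I*sqrt(1105)/231170 ≈ 0.0001438*I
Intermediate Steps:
I = I*sqrt(1105)/5 (I = sqrt(-51 + 34/5) = sqrt(-221/5) = I*sqrt(1105)/5 ≈ 6.6483*I)
t = 1/46234 ≈ 2.1629e-5
t*I = (I*sqrt(1105)/5)/46234 = I*sqrt(1105)/231170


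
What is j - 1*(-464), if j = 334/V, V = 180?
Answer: 41927/90 ≈ 465.86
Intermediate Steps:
j = 167/90 (j = 334/180 = 334*(1/180) = 167/90 ≈ 1.8556)
j - 1*(-464) = 167/90 - 1*(-464) = 167/90 + 464 = 41927/90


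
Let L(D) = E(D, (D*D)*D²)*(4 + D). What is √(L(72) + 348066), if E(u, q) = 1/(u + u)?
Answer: √12530395/6 ≈ 589.97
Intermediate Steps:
E(u, q) = 1/(2*u)
L(D) = (4 + D)/(2*D) (L(D) = (1/(2*D))*(4 + D) = (4 + D)/(2*D))
√(L(72) + 348066) = √((½)*(4 + 72)/72 + 348066) = √((½)*(1/72)*76 + 348066) = √(19/36 + 348066) = √(12530395/36) = √12530395/6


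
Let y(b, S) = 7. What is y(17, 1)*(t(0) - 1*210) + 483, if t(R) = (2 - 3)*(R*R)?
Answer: -987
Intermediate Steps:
t(R) = -R²
y(17, 1)*(t(0) - 1*210) + 483 = 7*(-1*0² - 1*210) + 483 = 7*(-1*0 - 210) + 483 = 7*(0 - 210) + 483 = 7*(-210) + 483 = -1470 + 483 = -987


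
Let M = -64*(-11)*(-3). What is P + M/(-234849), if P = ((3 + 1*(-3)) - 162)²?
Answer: 2054459756/78283 ≈ 26244.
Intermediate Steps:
P = 26244 (P = ((3 - 3) - 162)² = (0 - 162)² = (-162)² = 26244)
M = -2112 (M = 704*(-3) = -2112)
P + M/(-234849) = 26244 - 2112/(-234849) = 26244 - 2112*(-1/234849) = 26244 + 704/78283 = 2054459756/78283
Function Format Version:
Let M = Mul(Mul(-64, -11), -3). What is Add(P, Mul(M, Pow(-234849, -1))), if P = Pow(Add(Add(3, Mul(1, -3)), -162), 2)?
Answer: Rational(2054459756, 78283) ≈ 26244.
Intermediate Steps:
P = 26244 (P = Pow(Add(Add(3, -3), -162), 2) = Pow(Add(0, -162), 2) = Pow(-162, 2) = 26244)
M = -2112 (M = Mul(704, -3) = -2112)
Add(P, Mul(M, Pow(-234849, -1))) = Add(26244, Mul(-2112, Pow(-234849, -1))) = Add(26244, Mul(-2112, Rational(-1, 234849))) = Add(26244, Rational(704, 78283)) = Rational(2054459756, 78283)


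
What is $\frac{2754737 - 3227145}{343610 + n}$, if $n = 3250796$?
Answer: $- \frac{236204}{1797203} \approx -0.13143$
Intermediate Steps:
$\frac{2754737 - 3227145}{343610 + n} = \frac{2754737 - 3227145}{343610 + 3250796} = - \frac{472408}{3594406} = \left(-472408\right) \frac{1}{3594406} = - \frac{236204}{1797203}$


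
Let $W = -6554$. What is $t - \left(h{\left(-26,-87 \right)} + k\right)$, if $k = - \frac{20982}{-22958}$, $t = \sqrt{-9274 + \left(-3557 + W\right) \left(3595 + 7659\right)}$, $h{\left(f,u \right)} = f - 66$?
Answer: $\frac{80429}{883} + 2 i \sqrt{28449617} \approx 91.086 + 10668.0 i$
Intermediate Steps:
$h{\left(f,u \right)} = -66 + f$ ($h{\left(f,u \right)} = f - 66 = -66 + f$)
$t = 2 i \sqrt{28449617}$ ($t = \sqrt{-9274 + \left(-3557 - 6554\right) \left(3595 + 7659\right)} = \sqrt{-9274 - 113789194} = \sqrt{-113798468} = 2 i \sqrt{28449617} \approx 10668.0 i$)
$k = \frac{807}{883}$ ($k = \left(-20982\right) \left(- \frac{1}{22958}\right) = \frac{807}{883} \approx 0.91393$)
$t - \left(h{\left(-26,-87 \right)} + k\right) = 2 i \sqrt{28449617} - \left(\left(-66 - 26\right) + \frac{807}{883}\right) = 2 i \sqrt{28449617} - \left(-92 + \frac{807}{883}\right) = 2 i \sqrt{28449617} - - \frac{80429}{883} = 2 i \sqrt{28449617} + \frac{80429}{883} = \frac{80429}{883} + 2 i \sqrt{28449617}$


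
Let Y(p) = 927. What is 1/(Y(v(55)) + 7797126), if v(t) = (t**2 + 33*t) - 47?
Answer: 1/7798053 ≈ 1.2824e-7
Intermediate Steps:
v(t) = -47 + t**2 + 33*t
1/(Y(v(55)) + 7797126) = 1/(927 + 7797126) = 1/7798053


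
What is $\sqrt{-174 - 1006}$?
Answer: $2 i \sqrt{295} \approx 34.351 i$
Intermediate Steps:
$\sqrt{-174 - 1006} = \sqrt{-1180} = 2 i \sqrt{295}$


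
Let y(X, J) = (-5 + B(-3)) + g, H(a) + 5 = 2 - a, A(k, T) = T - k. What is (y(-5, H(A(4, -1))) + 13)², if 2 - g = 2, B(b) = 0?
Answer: 64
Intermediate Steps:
g = 0 (g = 2 - 1*2 = 2 - 2 = 0)
H(a) = -3 - a (H(a) = -5 + (2 - a) = -3 - a)
y(X, J) = -5 (y(X, J) = (-5 + 0) + 0 = -5 + 0 = -5)
(y(-5, H(A(4, -1))) + 13)² = (-5 + 13)² = 8² = 64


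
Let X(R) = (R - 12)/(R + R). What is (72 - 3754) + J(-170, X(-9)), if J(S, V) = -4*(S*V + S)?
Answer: -6626/3 ≈ -2208.7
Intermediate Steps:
X(R) = (-12 + R)/(2*R) (X(R) = (-12 + R)/((2*R)) = (-12 + R)*(1/(2*R)) = (-12 + R)/(2*R))
J(S, V) = -4*S - 4*S*V (J(S, V) = -4*(S + S*V) = -4*S - 4*S*V)
(72 - 3754) + J(-170, X(-9)) = (72 - 3754) - 4*(-170)*(1 + (1/2)*(-12 - 9)/(-9)) = -3682 - 4*(-170)*(1 + (1/2)*(-1/9)*(-21)) = -3682 - 4*(-170)*(1 + 7/6) = -3682 - 4*(-170)*13/6 = -3682 + 4420/3 = -6626/3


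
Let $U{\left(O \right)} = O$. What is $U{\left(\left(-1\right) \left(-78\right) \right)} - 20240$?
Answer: $-20162$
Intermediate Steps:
$U{\left(\left(-1\right) \left(-78\right) \right)} - 20240 = \left(-1\right) \left(-78\right) - 20240 = 78 - 20240 = -20162$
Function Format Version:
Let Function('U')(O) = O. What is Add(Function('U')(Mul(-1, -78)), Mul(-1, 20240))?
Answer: -20162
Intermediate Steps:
Add(Function('U')(Mul(-1, -78)), Mul(-1, 20240)) = Add(Mul(-1, -78), Mul(-1, 20240)) = Add(78, -20240) = -20162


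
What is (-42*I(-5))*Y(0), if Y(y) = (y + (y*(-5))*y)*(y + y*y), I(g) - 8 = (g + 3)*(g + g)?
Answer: 0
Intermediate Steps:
I(g) = 8 + 2*g*(3 + g) (I(g) = 8 + (g + 3)*(g + g) = 8 + (3 + g)*(2*g) = 8 + 2*g*(3 + g))
Y(y) = (y + y²)*(y - 5*y²) (Y(y) = (y + (-5*y)*y)*(y + y²) = (y - 5*y²)*(y + y²) = (y + y²)*(y - 5*y²))
(-42*I(-5))*Y(0) = (-42*(8 + 2*(-5)² + 6*(-5)))*(0²*(1 - 5*0² - 4*0)) = (-42*(8 + 2*25 - 30))*(0*(1 - 5*0 + 0)) = (-42*(8 + 50 - 30))*(0*(1 + 0 + 0)) = (-42*28)*(0*1) = -1176*0 = 0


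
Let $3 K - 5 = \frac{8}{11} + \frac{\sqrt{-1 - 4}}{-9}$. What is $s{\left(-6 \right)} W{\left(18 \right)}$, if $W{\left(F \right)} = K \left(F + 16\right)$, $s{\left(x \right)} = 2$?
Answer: $\frac{1428}{11} - \frac{68 i \sqrt{5}}{27} \approx 129.82 - 5.6316 i$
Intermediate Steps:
$K = \frac{21}{11} - \frac{i \sqrt{5}}{27}$ ($K = \frac{5}{3} + \frac{\frac{8}{11} + \frac{\sqrt{-1 - 4}}{-9}}{3} = \frac{5}{3} + \frac{8 \cdot \frac{1}{11} + \sqrt{-5} \left(- \frac{1}{9}\right)}{3} = \frac{5}{3} + \frac{\frac{8}{11} + i \sqrt{5} \left(- \frac{1}{9}\right)}{3} = \frac{5}{3} + \frac{\frac{8}{11} - \frac{i \sqrt{5}}{9}}{3} = \frac{5}{3} + \left(\frac{8}{33} - \frac{i \sqrt{5}}{27}\right) = \frac{21}{11} - \frac{i \sqrt{5}}{27} \approx 1.9091 - 0.082817 i$)
$W{\left(F \right)} = \left(16 + F\right) \left(\frac{21}{11} - \frac{i \sqrt{5}}{27}\right)$ ($W{\left(F \right)} = \left(\frac{21}{11} - \frac{i \sqrt{5}}{27}\right) \left(F + 16\right) = \left(\frac{21}{11} - \frac{i \sqrt{5}}{27}\right) \left(16 + F\right) = \left(16 + F\right) \left(\frac{21}{11} - \frac{i \sqrt{5}}{27}\right)$)
$s{\left(-6 \right)} W{\left(18 \right)} = 2 \frac{\left(16 + 18\right) \left(567 - 11 i \sqrt{5}\right)}{297} = 2 \cdot \frac{1}{297} \cdot 34 \left(567 - 11 i \sqrt{5}\right) = 2 \left(\frac{714}{11} - \frac{34 i \sqrt{5}}{27}\right) = \frac{1428}{11} - \frac{68 i \sqrt{5}}{27}$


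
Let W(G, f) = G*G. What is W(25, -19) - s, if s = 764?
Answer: -139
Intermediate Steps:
W(G, f) = G²
W(25, -19) - s = 25² - 1*764 = 625 - 764 = -139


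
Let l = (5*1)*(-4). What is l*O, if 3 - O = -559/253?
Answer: -26360/253 ≈ -104.19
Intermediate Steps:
O = 1318/253 (O = 3 - (-559)/253 = 3 - 1*(-559/253) = 3 + 559/253 = 1318/253 ≈ 5.2095)
l = -20 (l = 5*(-4) = -20)
l*O = -20*1318/253 = -26360/253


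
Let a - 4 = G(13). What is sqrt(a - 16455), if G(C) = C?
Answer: I*sqrt(16438) ≈ 128.21*I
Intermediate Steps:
a = 17 (a = 4 + 13 = 17)
sqrt(a - 16455) = sqrt(17 - 16455) = sqrt(-16438) = I*sqrt(16438)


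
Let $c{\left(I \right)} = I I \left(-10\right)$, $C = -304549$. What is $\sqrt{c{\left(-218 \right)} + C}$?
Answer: $i \sqrt{779789} \approx 883.06 i$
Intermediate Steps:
$c{\left(I \right)} = - 10 I^{2}$ ($c{\left(I \right)} = I^{2} \left(-10\right) = - 10 I^{2}$)
$\sqrt{c{\left(-218 \right)} + C} = \sqrt{- 10 \left(-218\right)^{2} - 304549} = \sqrt{\left(-10\right) 47524 - 304549} = \sqrt{-475240 - 304549} = \sqrt{-779789} = i \sqrt{779789}$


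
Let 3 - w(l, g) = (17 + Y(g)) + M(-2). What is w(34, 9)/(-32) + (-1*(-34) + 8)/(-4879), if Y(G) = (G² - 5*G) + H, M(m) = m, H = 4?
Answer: 9013/5576 ≈ 1.6164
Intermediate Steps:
Y(G) = 4 + G² - 5*G (Y(G) = (G² - 5*G) + 4 = 4 + G² - 5*G)
w(l, g) = -16 - g² + 5*g (w(l, g) = 3 - ((17 + (4 + g² - 5*g)) - 2) = 3 - ((21 + g² - 5*g) - 2) = 3 - (19 + g² - 5*g) = 3 + (-19 - g² + 5*g) = -16 - g² + 5*g)
w(34, 9)/(-32) + (-1*(-34) + 8)/(-4879) = (-16 - 1*9² + 5*9)/(-32) + (-1*(-34) + 8)/(-4879) = (-16 - 1*81 + 45)*(-1/32) + (34 + 8)*(-1/4879) = (-16 - 81 + 45)*(-1/32) + 42*(-1/4879) = -52*(-1/32) - 6/697 = 13/8 - 6/697 = 9013/5576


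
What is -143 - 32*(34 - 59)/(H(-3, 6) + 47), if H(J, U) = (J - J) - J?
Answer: -127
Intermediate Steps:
H(J, U) = -J (H(J, U) = 0 - J = -J)
-143 - 32*(34 - 59)/(H(-3, 6) + 47) = -143 - 32*(34 - 59)/(-1*(-3) + 47) = -143 - (-800)/(3 + 47) = -143 - (-800)/50 = -143 - 32*(-1/2) = -143 + 16 = -127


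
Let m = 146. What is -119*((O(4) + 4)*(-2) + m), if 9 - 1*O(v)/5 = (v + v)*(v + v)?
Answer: -81872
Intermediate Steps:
O(v) = 45 - 20*v**2 (O(v) = 45 - 5*(v + v)*(v + v) = 45 - 5*2*v*2*v = 45 - 20*v**2)
-119*((O(4) + 4)*(-2) + m) = -119*(((45 - 20*4**2) + 4)*(-2) + 146) = -119*(((45 - 20*16) + 4)*(-2) + 146) = -119*(((45 - 320) + 4)*(-2) + 146) = -119*((-275 + 4)*(-2) + 146) = -119*(-271*(-2) + 146) = -119*(542 + 146) = -119*688 = -81872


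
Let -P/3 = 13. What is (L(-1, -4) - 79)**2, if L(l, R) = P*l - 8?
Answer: 2304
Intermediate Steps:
P = -39 (P = -3*13 = -39)
L(l, R) = -8 - 39*l (L(l, R) = -39*l - 8 = -8 - 39*l)
(L(-1, -4) - 79)**2 = ((-8 - 39*(-1)) - 79)**2 = ((-8 + 39) - 79)**2 = (31 - 79)**2 = (-48)**2 = 2304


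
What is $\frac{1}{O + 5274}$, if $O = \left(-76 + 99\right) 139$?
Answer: $\frac{1}{8471} \approx 0.00011805$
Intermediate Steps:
$O = 3197$ ($O = 23 \cdot 139 = 3197$)
$\frac{1}{O + 5274} = \frac{1}{3197 + 5274} = \frac{1}{8471}$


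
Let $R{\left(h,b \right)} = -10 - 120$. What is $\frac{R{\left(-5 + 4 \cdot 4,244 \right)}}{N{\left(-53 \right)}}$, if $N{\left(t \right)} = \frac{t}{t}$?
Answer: $-130$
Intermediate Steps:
$R{\left(h,b \right)} = -130$ ($R{\left(h,b \right)} = -10 - 120 = -130$)
$N{\left(t \right)} = 1$
$\frac{R{\left(-5 + 4 \cdot 4,244 \right)}}{N{\left(-53 \right)}} = - \frac{130}{1} = \left(-130\right) 1 = -130$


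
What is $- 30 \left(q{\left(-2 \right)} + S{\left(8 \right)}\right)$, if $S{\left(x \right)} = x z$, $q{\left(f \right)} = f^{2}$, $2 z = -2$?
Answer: $120$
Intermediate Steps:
$z = -1$ ($z = \frac{1}{2} \left(-2\right) = -1$)
$S{\left(x \right)} = - x$ ($S{\left(x \right)} = x \left(-1\right) = - x$)
$- 30 \left(q{\left(-2 \right)} + S{\left(8 \right)}\right) = - 30 \left(\left(-2\right)^{2} - 8\right) = - 30 \left(4 - 8\right) = \left(-30\right) \left(-4\right) = 120$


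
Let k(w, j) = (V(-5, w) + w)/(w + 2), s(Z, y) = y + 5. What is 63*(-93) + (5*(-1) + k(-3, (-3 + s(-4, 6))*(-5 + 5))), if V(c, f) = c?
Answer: -5856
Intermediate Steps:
s(Z, y) = 5 + y
k(w, j) = (-5 + w)/(2 + w) (k(w, j) = (-5 + w)/(w + 2) = (-5 + w)/(2 + w))
63*(-93) + (5*(-1) + k(-3, (-3 + s(-4, 6))*(-5 + 5))) = 63*(-93) + (5*(-1) + (-5 - 3)/(2 - 3)) = -5859 + (-5 - 8/(-1)) = -5859 + (-5 - 1*(-8)) = -5859 + (-5 + 8) = -5859 + 3 = -5856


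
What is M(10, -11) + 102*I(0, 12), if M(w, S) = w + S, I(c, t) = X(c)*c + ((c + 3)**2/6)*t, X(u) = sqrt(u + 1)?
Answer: 1835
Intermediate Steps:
X(u) = sqrt(1 + u)
I(c, t) = c*sqrt(1 + c) + t*(3 + c)**2/6 (I(c, t) = sqrt(1 + c)*c + ((c + 3)**2/6)*t = c*sqrt(1 + c) + ((3 + c)**2*(1/6))*t = c*sqrt(1 + c) + ((3 + c)**2/6)*t = c*sqrt(1 + c) + t*(3 + c)**2/6)
M(w, S) = S + w
M(10, -11) + 102*I(0, 12) = (-11 + 10) + 102*(0*sqrt(1 + 0) + (1/6)*12*(3 + 0)**2) = -1 + 102*(0*sqrt(1) + (1/6)*12*3**2) = -1 + 102*(0*1 + (1/6)*12*9) = -1 + 102*(0 + 18) = -1 + 102*18 = -1 + 1836 = 1835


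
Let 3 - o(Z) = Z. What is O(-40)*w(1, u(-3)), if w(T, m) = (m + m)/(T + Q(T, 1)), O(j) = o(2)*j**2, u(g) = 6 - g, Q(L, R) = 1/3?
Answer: 21600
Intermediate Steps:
Q(L, R) = 1/3
o(Z) = 3 - Z
O(j) = j**2 (O(j) = (3 - 1*2)*j**2 = (3 - 2)*j**2 = 1*j**2 = j**2)
w(T, m) = 2*m/(1/3 + T) (w(T, m) = (m + m)/(T + 1/3) = (2*m)/(1/3 + T) = 2*m/(1/3 + T))
O(-40)*w(1, u(-3)) = (-40)**2*(6*(6 - 1*(-3))/(1 + 3*1)) = 1600*(6*(6 + 3)/(1 + 3)) = 1600*(6*9/4) = 1600*(6*9*(1/4)) = 1600*(27/2) = 21600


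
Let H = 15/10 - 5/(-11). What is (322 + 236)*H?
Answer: 11997/11 ≈ 1090.6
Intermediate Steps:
H = 43/22 (H = 15*(⅒) - 5*(-1/11) = 3/2 + 5/11 = 43/22 ≈ 1.9545)
(322 + 236)*H = (322 + 236)*(43/22) = 558*(43/22) = 11997/11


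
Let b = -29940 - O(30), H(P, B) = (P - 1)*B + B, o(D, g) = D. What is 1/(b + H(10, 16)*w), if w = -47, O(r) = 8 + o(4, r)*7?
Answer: -1/37496 ≈ -2.6669e-5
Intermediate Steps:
O(r) = 36 (O(r) = 8 + 4*7 = 8 + 28 = 36)
H(P, B) = B + B*(-1 + P) (H(P, B) = (-1 + P)*B + B = B*(-1 + P) + B = B + B*(-1 + P))
b = -29976 (b = -29940 - 1*36 = -29940 - 36 = -29976)
1/(b + H(10, 16)*w) = 1/(-29976 + (16*10)*(-47)) = 1/(-29976 + 160*(-47)) = 1/(-29976 - 7520) = 1/(-37496) = -1/37496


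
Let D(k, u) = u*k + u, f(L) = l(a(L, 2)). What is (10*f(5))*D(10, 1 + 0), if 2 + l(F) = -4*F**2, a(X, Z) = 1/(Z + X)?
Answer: -11220/49 ≈ -228.98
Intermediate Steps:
a(X, Z) = 1/(X + Z)
l(F) = -2 - 4*F**2
f(L) = -2 - 4/(2 + L)**2 (f(L) = -2 - 4/(L + 2)**2 = -2 - 4/(2 + L)**2)
D(k, u) = u + k*u (D(k, u) = k*u + u = u + k*u)
(10*f(5))*D(10, 1 + 0) = (10*(-2 - 4/(2 + 5)**2))*((1 + 0)*(1 + 10)) = (10*(-2 - 4/7**2))*(1*11) = (10*(-2 - 4*1/49))*11 = (10*(-2 - 4/49))*11 = (10*(-102/49))*11 = -1020/49*11 = -11220/49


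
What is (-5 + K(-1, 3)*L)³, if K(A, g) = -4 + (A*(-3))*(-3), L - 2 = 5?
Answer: -884736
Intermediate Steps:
L = 7 (L = 2 + 5 = 7)
K(A, g) = -4 + 9*A (K(A, g) = -4 - 3*A*(-3) = -4 + 9*A)
(-5 + K(-1, 3)*L)³ = (-5 + (-4 + 9*(-1))*7)³ = (-5 + (-4 - 9)*7)³ = (-5 - 13*7)³ = (-5 - 91)³ = (-96)³ = -884736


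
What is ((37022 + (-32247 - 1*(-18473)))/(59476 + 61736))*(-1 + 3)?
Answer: 11624/30303 ≈ 0.38359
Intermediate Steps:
((37022 + (-32247 - 1*(-18473)))/(59476 + 61736))*(-1 + 3) = ((37022 + (-32247 + 18473))/121212)*2 = ((37022 - 13774)*(1/121212))*2 = (23248*(1/121212))*2 = (5812/30303)*2 = 11624/30303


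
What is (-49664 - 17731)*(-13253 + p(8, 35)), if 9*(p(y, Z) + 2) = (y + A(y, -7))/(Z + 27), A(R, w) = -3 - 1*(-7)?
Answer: 27692897545/31 ≈ 8.9332e+8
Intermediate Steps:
A(R, w) = 4 (A(R, w) = -3 + 7 = 4)
p(y, Z) = -2 + (4 + y)/(9*(27 + Z)) (p(y, Z) = -2 + ((y + 4)/(Z + 27))/9 = -2 + ((4 + y)/(27 + Z))/9 = -2 + (4 + y)/(9*(27 + Z)))
(-49664 - 17731)*(-13253 + p(8, 35)) = (-49664 - 17731)*(-13253 + (-482 + 8 - 18*35)/(9*(27 + 35))) = -67395*(-13253 + (⅑)*(-482 + 8 - 630)/62) = -67395*(-13253 + (⅑)*(1/62)*(-1104)) = -67395*(-13253 - 184/93) = -67395*(-1232713/93) = 27692897545/31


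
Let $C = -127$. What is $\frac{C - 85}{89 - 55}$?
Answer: $- \frac{106}{17} \approx -6.2353$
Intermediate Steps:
$\frac{C - 85}{89 - 55} = \frac{-127 - 85}{89 - 55} = \frac{-127 - 85}{34} = \left(-127 - 85\right) \frac{1}{34} = \left(-212\right) \frac{1}{34} = - \frac{106}{17}$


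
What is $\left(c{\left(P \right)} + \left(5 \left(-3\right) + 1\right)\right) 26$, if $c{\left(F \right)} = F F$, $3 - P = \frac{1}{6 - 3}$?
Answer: $- \frac{1612}{9} \approx -179.11$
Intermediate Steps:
$P = \frac{8}{3}$ ($P = 3 - \frac{1}{6 - 3} = 3 - \frac{1}{3} = \frac{8}{3} \approx 2.6667$)
$c{\left(F \right)} = F^{2}$
$\left(c{\left(P \right)} + \left(5 \left(-3\right) + 1\right)\right) 26 = \left(\left(\frac{8}{3}\right)^{2} + \left(5 \left(-3\right) + 1\right)\right) 26 = \left(\frac{64}{9} + \left(-15 + 1\right)\right) 26 = \left(\frac{64}{9} - 14\right) 26 = \left(- \frac{62}{9}\right) 26 = - \frac{1612}{9}$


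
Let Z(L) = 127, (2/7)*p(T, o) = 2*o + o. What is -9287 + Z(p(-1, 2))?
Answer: -9160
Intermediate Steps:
p(T, o) = 21*o/2 (p(T, o) = 7*(2*o + o)/2 = 7*(3*o)/2 = 21*o/2)
-9287 + Z(p(-1, 2)) = -9287 + 127 = -9160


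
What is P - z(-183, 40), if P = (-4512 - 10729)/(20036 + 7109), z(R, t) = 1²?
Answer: -42386/27145 ≈ -1.5615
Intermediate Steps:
z(R, t) = 1
P = -15241/27145 ≈ -0.56147
P - z(-183, 40) = -15241/27145 - 1*1 = -15241/27145 - 1 = -42386/27145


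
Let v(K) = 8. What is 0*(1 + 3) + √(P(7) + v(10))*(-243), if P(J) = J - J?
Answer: -486*√2 ≈ -687.31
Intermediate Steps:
P(J) = 0
0*(1 + 3) + √(P(7) + v(10))*(-243) = 0*(1 + 3) + √(0 + 8)*(-243) = 0*4 + √8*(-243) = 0 + (2*√2)*(-243) = 0 - 486*√2 = -486*√2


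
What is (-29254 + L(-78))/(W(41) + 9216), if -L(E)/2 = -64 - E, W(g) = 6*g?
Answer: -14641/4731 ≈ -3.0947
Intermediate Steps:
L(E) = 128 + 2*E (L(E) = -2*(-64 - E) = 128 + 2*E)
(-29254 + L(-78))/(W(41) + 9216) = (-29254 + (128 + 2*(-78)))/(6*41 + 9216) = (-29254 + (128 - 156))/(246 + 9216) = (-29254 - 28)/9462 = -29282*1/9462 = -14641/4731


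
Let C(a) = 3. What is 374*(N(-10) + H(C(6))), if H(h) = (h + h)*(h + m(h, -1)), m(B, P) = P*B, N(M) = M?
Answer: -3740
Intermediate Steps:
m(B, P) = B*P
H(h) = 0 (H(h) = (h + h)*(h + h*(-1)) = (2*h)*(h - h) = (2*h)*0 = 0)
374*(N(-10) + H(C(6))) = 374*(-10 + 0) = 374*(-10) = -3740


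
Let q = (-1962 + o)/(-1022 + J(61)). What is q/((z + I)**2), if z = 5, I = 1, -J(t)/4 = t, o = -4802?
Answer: 1691/11394 ≈ 0.14841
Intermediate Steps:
J(t) = -4*t
q = 3382/633 (q = (-1962 - 4802)/(-1022 - 4*61) = -6764/(-1022 - 244) = -6764/(-1266) = -6764*(-1/1266) = 3382/633 ≈ 5.3428)
q/((z + I)**2) = 3382/(633*((5 + 1)**2)) = 3382/(633*(6**2)) = (3382/633)/36 = (3382/633)*(1/36) = 1691/11394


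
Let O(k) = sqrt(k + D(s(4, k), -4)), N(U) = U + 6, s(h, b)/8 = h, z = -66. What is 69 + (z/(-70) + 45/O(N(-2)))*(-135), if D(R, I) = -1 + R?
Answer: -408/7 - 1215*sqrt(35)/7 ≈ -1085.1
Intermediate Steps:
s(h, b) = 8*h
N(U) = 6 + U
O(k) = sqrt(31 + k) (O(k) = sqrt(k + (-1 + 8*4)) = sqrt(k + (-1 + 32)) = sqrt(k + 31) = sqrt(31 + k))
69 + (z/(-70) + 45/O(N(-2)))*(-135) = 69 + (-66/(-70) + 45/(sqrt(31 + (6 - 2))))*(-135) = 69 + (-66*(-1/70) + 45/(sqrt(31 + 4)))*(-135) = 69 + (33/35 + 45/(sqrt(35)))*(-135) = 69 + (33/35 + 45*(sqrt(35)/35))*(-135) = 69 + (33/35 + 9*sqrt(35)/7)*(-135) = 69 + (-891/7 - 1215*sqrt(35)/7) = -408/7 - 1215*sqrt(35)/7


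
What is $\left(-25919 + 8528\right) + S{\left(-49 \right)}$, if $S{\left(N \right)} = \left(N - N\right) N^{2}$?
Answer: $-17391$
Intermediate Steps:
$S{\left(N \right)} = 0$ ($S{\left(N \right)} = 0 N^{2} = 0$)
$\left(-25919 + 8528\right) + S{\left(-49 \right)} = \left(-25919 + 8528\right) + 0 = -17391 + 0 = -17391$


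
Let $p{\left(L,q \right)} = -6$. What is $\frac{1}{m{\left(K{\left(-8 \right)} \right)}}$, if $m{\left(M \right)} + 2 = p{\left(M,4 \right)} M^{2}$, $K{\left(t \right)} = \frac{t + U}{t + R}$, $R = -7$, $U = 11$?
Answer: $- \frac{25}{56} \approx -0.44643$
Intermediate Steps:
$K{\left(t \right)} = \frac{11 + t}{-7 + t}$ ($K{\left(t \right)} = \frac{t + 11}{t - 7} = \frac{11 + t}{-7 + t}$)
$m{\left(M \right)} = -2 - 6 M^{2}$
$\frac{1}{m{\left(K{\left(-8 \right)} \right)}} = \frac{1}{-2 - 6 \left(\frac{11 - 8}{-7 - 8}\right)^{2}} = \frac{1}{-2 - 6 \left(\frac{1}{-15} \cdot 3\right)^{2}} = \frac{1}{-2 - 6 \left(\left(- \frac{1}{15}\right) 3\right)^{2}} = \frac{1}{-2 - 6 \left(- \frac{1}{5}\right)^{2}} = \frac{1}{-2 - \frac{6}{25}} = \frac{1}{- \frac{56}{25}} = - \frac{25}{56}$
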